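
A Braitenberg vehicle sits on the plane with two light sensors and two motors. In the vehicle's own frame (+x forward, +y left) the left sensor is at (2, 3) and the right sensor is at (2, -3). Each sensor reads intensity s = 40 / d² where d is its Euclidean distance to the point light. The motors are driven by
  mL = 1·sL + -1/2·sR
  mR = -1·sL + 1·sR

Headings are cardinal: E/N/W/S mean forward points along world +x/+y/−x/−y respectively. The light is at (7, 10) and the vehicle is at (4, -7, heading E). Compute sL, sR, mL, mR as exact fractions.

left sensor world pos  = (6, -4); dL² = 197
right sensor world pos = (6, -10); dR² = 401
sL = 40/197 = 40/197
sR = 40/401 = 40/401
mL = 1·sL + -1/2·sR = 12100/78997
mR = -1·sL + 1·sR = -8160/78997

40/197 40/401 12100/78997 -8160/78997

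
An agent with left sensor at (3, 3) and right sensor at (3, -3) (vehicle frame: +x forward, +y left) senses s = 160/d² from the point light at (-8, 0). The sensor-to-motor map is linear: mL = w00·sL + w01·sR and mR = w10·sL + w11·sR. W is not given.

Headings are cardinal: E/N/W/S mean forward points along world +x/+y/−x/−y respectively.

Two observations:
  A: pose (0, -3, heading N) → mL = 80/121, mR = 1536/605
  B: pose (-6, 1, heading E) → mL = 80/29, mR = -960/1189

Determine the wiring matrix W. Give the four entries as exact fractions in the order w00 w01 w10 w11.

0 1/2 1/2 -1/2

obs A: pose=(0,-3,N) → sL=32/5, sR=160/121, mL=80/121, mR=1536/605
obs B: pose=(-6,1,E) → sL=160/41, sR=160/29, mL=80/29, mR=-960/1189
sensor matrix S = [[32/5, 160/121], [160/41, 160/29]]; det S = 4337664/143869
solve [mL_A; mL_B] = S·[w00; w01] and [mR_A; mR_B] = S·[w10; w11]:
  w00 = 0, w01 = 1/2, w10 = 1/2, w11 = -1/2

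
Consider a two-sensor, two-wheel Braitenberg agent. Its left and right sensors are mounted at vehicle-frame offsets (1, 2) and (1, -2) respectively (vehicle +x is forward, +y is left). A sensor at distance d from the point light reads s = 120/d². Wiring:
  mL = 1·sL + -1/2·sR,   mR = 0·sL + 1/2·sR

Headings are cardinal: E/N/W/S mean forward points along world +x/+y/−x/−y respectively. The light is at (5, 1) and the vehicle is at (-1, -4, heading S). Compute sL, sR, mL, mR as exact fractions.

30/13 6/5 111/65 3/5

left sensor world pos  = (1, -5); dL² = 52
right sensor world pos = (-3, -5); dR² = 100
sL = 120/52 = 30/13
sR = 120/100 = 6/5
mL = 1·sL + -1/2·sR = 111/65
mR = 0·sL + 1/2·sR = 3/5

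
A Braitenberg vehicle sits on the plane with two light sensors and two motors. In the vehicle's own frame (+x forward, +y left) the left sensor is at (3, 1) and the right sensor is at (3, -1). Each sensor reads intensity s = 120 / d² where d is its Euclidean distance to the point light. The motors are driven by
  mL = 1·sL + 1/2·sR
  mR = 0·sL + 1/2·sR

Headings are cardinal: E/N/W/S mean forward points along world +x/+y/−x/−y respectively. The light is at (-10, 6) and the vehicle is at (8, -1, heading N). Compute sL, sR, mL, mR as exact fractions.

left sensor world pos  = (7, 2); dL² = 305
right sensor world pos = (9, 2); dR² = 377
sL = 120/305 = 24/61
sR = 120/377 = 120/377
mL = 1·sL + 1/2·sR = 12708/22997
mR = 0·sL + 1/2·sR = 60/377

24/61 120/377 12708/22997 60/377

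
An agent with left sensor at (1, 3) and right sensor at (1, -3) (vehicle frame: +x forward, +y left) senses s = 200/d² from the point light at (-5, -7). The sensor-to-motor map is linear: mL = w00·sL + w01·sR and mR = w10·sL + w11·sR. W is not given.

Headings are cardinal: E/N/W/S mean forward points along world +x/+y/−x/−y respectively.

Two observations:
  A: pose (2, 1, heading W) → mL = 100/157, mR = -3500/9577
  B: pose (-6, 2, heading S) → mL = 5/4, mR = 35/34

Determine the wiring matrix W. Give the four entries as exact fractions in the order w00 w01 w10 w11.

obs A: pose=(2,1,W) → sL=200/61, sR=200/157, mL=100/157, mR=-3500/9577
obs B: pose=(-6,2,S) → sL=50/17, sR=5/2, mL=5/4, mR=35/34
sensor matrix S = [[200/61, 200/157], [50/17, 5/2]]; det S = 724500/162809
solve [mL_A; mL_B] = S·[w00; w01] and [mR_A; mR_B] = S·[w10; w11]:
  w00 = 0, w01 = 1/2, w10 = -1/2, w11 = 1

0 1/2 -1/2 1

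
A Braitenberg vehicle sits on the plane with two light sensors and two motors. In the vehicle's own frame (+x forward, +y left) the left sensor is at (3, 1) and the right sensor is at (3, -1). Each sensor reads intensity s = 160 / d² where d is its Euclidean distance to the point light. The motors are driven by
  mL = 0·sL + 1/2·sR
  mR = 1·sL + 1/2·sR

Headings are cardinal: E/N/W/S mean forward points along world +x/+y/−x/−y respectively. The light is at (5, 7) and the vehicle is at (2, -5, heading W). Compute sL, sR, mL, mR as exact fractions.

32/41 160/157 80/157 8304/6437

left sensor world pos  = (-1, -6); dL² = 205
right sensor world pos = (-1, -4); dR² = 157
sL = 160/205 = 32/41
sR = 160/157 = 160/157
mL = 0·sL + 1/2·sR = 80/157
mR = 1·sL + 1/2·sR = 8304/6437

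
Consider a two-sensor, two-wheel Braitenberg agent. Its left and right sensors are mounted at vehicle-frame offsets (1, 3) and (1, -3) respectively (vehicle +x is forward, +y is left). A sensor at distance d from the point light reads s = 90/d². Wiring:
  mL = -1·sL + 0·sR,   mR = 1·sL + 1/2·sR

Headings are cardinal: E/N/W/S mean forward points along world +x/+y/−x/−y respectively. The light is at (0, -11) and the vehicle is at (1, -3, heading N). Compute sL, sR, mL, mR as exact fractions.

left sensor world pos  = (-2, -2); dL² = 85
right sensor world pos = (4, -2); dR² = 97
sL = 90/85 = 18/17
sR = 90/97 = 90/97
mL = -1·sL + 0·sR = -18/17
mR = 1·sL + 1/2·sR = 2511/1649

18/17 90/97 -18/17 2511/1649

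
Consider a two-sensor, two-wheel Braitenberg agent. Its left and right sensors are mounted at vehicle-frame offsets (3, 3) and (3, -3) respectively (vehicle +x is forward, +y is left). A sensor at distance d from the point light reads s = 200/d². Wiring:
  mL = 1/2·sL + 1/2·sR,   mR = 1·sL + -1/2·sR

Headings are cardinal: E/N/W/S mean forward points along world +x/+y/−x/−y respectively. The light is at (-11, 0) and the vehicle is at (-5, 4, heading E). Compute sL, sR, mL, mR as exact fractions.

20/13 100/41 1060/533 170/533

left sensor world pos  = (-2, 7); dL² = 130
right sensor world pos = (-2, 1); dR² = 82
sL = 200/130 = 20/13
sR = 200/82 = 100/41
mL = 1/2·sL + 1/2·sR = 1060/533
mR = 1·sL + -1/2·sR = 170/533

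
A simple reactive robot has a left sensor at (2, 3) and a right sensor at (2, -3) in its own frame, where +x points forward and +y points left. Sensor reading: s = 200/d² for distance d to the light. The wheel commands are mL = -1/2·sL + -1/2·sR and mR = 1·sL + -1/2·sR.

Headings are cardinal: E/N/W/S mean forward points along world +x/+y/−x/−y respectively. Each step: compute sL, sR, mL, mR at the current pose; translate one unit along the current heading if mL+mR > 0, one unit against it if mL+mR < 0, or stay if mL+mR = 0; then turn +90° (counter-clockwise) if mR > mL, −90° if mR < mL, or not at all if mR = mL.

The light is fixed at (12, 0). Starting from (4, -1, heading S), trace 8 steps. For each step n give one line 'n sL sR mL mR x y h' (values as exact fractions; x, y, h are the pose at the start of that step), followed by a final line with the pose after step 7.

n=0: pose=(4,-1,S); sL=100/17, sR=20/13; mL=-820/221, mR=1130/221; mL+mR=310/221 → advance +1; mR−mL=150/17 → turn +1·90°
n=1: pose=(4,-2,E); sL=200/37, sR=200/61; mL=-9800/2257, mR=8500/2257; mL+mR=-1300/2257 → advance -1; mR−mL=300/37 → turn +1·90°
n=2: pose=(3,-2,N); sL=25/18, sR=50/9; mL=-125/36, mR=-25/18; mL+mR=-175/36 → advance -1; mR−mL=25/12 → turn +1·90°
n=3: pose=(3,-3,W); sL=200/157, sR=200/121; mL=-27800/18997, mR=8500/18997; mL+mR=-19300/18997 → advance -1; mR−mL=300/157 → turn +1·90°
n=4: pose=(4,-3,S); sL=4, sR=100/73; mL=-196/73, mR=242/73; mL+mR=46/73 → advance +1; mR−mL=6 → turn +1·90°
n=5: pose=(4,-4,E); sL=200/37, sR=40/17; mL=-2440/629, mR=2660/629; mL+mR=220/629 → advance +1; mR−mL=300/37 → turn +1·90°
n=6: pose=(5,-4,N); sL=25/13, sR=10; mL=-155/26, mR=-40/13; mL+mR=-235/26 → advance -1; mR−mL=75/26 → turn +1·90°
n=7: pose=(5,-5,W); sL=40/29, sR=40/17; mL=-920/493, mR=100/493; mL+mR=-820/493 → advance -1; mR−mL=60/29 → turn +1·90°

0 100/17 20/13 -820/221 1130/221 4 -1 S
1 200/37 200/61 -9800/2257 8500/2257 4 -2 E
2 25/18 50/9 -125/36 -25/18 3 -2 N
3 200/157 200/121 -27800/18997 8500/18997 3 -3 W
4 4 100/73 -196/73 242/73 4 -3 S
5 200/37 40/17 -2440/629 2660/629 4 -4 E
6 25/13 10 -155/26 -40/13 5 -4 N
7 40/29 40/17 -920/493 100/493 5 -5 W
final 6 -5 S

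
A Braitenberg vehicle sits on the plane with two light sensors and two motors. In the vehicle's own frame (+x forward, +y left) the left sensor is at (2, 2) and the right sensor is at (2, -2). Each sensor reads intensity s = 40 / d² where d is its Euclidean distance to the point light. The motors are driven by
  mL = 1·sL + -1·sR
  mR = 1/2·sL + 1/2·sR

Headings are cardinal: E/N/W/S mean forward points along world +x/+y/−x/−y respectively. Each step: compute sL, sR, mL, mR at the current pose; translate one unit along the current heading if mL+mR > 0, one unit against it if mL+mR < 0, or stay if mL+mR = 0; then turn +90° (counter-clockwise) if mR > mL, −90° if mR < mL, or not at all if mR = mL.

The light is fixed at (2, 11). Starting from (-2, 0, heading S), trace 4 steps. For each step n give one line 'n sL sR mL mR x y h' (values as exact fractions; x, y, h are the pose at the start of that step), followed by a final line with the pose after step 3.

0 40/173 8/41 256/7093 1512/7093 -2 0 S
1 5/13 1/5 12/65 19/65 -2 -1 E
2 8/25 40/101 -192/2525 904/2525 -1 -1 N
3 20/97 20/53 -880/5141 1500/5141 -1 0 W
final -2 0 S

n=0: pose=(-2,0,S); sL=40/173, sR=8/41; mL=256/7093, mR=1512/7093; mL+mR=1768/7093 → advance +1; mR−mL=1256/7093 → turn +1·90°
n=1: pose=(-2,-1,E); sL=5/13, sR=1/5; mL=12/65, mR=19/65; mL+mR=31/65 → advance +1; mR−mL=7/65 → turn +1·90°
n=2: pose=(-1,-1,N); sL=8/25, sR=40/101; mL=-192/2525, mR=904/2525; mL+mR=712/2525 → advance +1; mR−mL=1096/2525 → turn +1·90°
n=3: pose=(-1,0,W); sL=20/97, sR=20/53; mL=-880/5141, mR=1500/5141; mL+mR=620/5141 → advance +1; mR−mL=2380/5141 → turn +1·90°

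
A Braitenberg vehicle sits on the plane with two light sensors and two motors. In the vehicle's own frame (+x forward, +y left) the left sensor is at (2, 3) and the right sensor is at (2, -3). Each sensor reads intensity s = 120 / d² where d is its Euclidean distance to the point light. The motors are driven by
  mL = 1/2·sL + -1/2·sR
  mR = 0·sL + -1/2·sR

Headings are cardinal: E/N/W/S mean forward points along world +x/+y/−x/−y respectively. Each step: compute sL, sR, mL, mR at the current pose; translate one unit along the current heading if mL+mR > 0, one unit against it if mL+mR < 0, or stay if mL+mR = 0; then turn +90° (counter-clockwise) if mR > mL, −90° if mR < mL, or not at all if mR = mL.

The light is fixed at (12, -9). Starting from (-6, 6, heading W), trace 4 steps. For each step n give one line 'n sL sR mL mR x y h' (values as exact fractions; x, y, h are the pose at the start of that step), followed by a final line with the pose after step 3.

n=0: pose=(-6,6,W); sL=15/68, sR=30/181; mL=675/24616, mR=-15/181; mL+mR=-1365/24616 → advance -1; mR−mL=-15/136 → turn -1·90°
n=1: pose=(-5,6,N); sL=120/689, sR=24/97; mL=-2448/66833, mR=-12/97; mL+mR=-10716/66833 → advance -1; mR−mL=-60/689 → turn -1·90°
n=2: pose=(-5,5,E); sL=60/257, sR=60/173; mL=-2520/44461, mR=-30/173; mL+mR=-10230/44461 → advance -1; mR−mL=-30/257 → turn -1·90°
n=3: pose=(-6,5,S); sL=40/123, sR=8/39; mL=32/533, mR=-4/39; mL+mR=-68/1599 → advance -1; mR−mL=-20/123 → turn -1·90°

0 15/68 30/181 675/24616 -15/181 -6 6 W
1 120/689 24/97 -2448/66833 -12/97 -5 6 N
2 60/257 60/173 -2520/44461 -30/173 -5 5 E
3 40/123 8/39 32/533 -4/39 -6 5 S
final -6 6 W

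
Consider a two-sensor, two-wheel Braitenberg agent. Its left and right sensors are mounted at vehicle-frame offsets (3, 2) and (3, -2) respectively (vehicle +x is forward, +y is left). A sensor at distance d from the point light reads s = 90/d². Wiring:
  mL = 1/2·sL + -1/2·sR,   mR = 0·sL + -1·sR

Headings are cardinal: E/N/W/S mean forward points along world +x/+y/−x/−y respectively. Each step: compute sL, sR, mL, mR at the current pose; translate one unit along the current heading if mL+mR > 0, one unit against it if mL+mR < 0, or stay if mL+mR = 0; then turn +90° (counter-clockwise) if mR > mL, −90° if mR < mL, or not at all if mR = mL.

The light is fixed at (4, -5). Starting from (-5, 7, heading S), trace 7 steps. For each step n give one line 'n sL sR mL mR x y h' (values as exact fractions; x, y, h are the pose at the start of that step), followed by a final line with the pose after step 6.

n=0: pose=(-5,7,S); sL=9/13, sR=45/101; mL=162/1313, mR=-45/101; mL+mR=-423/1313 → advance -1; mR−mL=-747/1313 → turn -1·90°
n=1: pose=(-5,8,W); sL=18/53, sR=10/41; mL=104/2173, mR=-10/41; mL+mR=-426/2173 → advance -1; mR−mL=-634/2173 → turn -1·90°
n=2: pose=(-4,8,N); sL=45/178, sR=45/146; mL=-180/6497, mR=-45/146; mL+mR=-4365/12994 → advance -1; mR−mL=-3645/12994 → turn -1·90°
n=3: pose=(-4,7,E); sL=90/221, sR=18/25; mL=-864/5525, mR=-18/25; mL+mR=-4842/5525 → advance -1; mR−mL=-3114/5525 → turn -1·90°
n=4: pose=(-5,7,S); sL=9/13, sR=45/101; mL=162/1313, mR=-45/101; mL+mR=-423/1313 → advance -1; mR−mL=-747/1313 → turn -1·90°
n=5: pose=(-5,8,W); sL=18/53, sR=10/41; mL=104/2173, mR=-10/41; mL+mR=-426/2173 → advance -1; mR−mL=-634/2173 → turn -1·90°
n=6: pose=(-4,8,N); sL=45/178, sR=45/146; mL=-180/6497, mR=-45/146; mL+mR=-4365/12994 → advance -1; mR−mL=-3645/12994 → turn -1·90°

0 9/13 45/101 162/1313 -45/101 -5 7 S
1 18/53 10/41 104/2173 -10/41 -5 8 W
2 45/178 45/146 -180/6497 -45/146 -4 8 N
3 90/221 18/25 -864/5525 -18/25 -4 7 E
4 9/13 45/101 162/1313 -45/101 -5 7 S
5 18/53 10/41 104/2173 -10/41 -5 8 W
6 45/178 45/146 -180/6497 -45/146 -4 8 N
final -4 7 E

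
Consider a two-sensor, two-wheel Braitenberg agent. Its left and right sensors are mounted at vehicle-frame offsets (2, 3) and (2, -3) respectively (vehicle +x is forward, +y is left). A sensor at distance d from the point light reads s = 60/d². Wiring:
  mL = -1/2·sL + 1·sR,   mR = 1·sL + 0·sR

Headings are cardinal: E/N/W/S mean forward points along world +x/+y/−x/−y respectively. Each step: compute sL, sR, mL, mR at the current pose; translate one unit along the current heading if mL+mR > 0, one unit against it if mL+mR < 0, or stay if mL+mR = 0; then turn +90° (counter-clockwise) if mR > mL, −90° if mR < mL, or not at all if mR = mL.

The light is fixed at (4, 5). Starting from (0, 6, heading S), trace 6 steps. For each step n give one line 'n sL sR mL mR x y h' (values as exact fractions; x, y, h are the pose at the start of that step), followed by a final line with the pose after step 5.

n=0: pose=(0,6,S); sL=30, sR=6/5; mL=-69/5, mR=30; mL+mR=81/5 → advance +1; mR−mL=219/5 → turn +1·90°
n=1: pose=(0,5,E); sL=60/13, sR=60/13; mL=30/13, mR=60/13; mL+mR=90/13 → advance +1; mR−mL=30/13 → turn +1·90°
n=2: pose=(1,5,N); sL=3/2, sR=15; mL=57/4, mR=3/2; mL+mR=63/4 → advance +1; mR−mL=-51/4 → turn -1·90°
n=3: pose=(1,6,E); sL=60/17, sR=12; mL=174/17, mR=60/17; mL+mR=234/17 → advance +1; mR−mL=-114/17 → turn -1·90°
n=4: pose=(2,6,S); sL=30, sR=30/13; mL=-165/13, mR=30; mL+mR=225/13 → advance +1; mR−mL=555/13 → turn +1·90°
n=5: pose=(2,5,E); sL=20/3, sR=20/3; mL=10/3, mR=20/3; mL+mR=10 → advance +1; mR−mL=10/3 → turn +1·90°

0 30 6/5 -69/5 30 0 6 S
1 60/13 60/13 30/13 60/13 0 5 E
2 3/2 15 57/4 3/2 1 5 N
3 60/17 12 174/17 60/17 1 6 E
4 30 30/13 -165/13 30 2 6 S
5 20/3 20/3 10/3 20/3 2 5 E
final 3 5 N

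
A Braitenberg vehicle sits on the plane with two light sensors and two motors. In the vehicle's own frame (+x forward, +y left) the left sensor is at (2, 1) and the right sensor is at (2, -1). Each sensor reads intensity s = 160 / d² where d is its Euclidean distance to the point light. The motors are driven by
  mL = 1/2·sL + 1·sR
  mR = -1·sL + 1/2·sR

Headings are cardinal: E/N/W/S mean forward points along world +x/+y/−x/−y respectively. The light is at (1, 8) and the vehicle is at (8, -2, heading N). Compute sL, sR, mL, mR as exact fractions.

8/5 5/4 41/20 -39/40

left sensor world pos  = (7, 0); dL² = 100
right sensor world pos = (9, 0); dR² = 128
sL = 160/100 = 8/5
sR = 160/128 = 5/4
mL = 1/2·sL + 1·sR = 41/20
mR = -1·sL + 1/2·sR = -39/40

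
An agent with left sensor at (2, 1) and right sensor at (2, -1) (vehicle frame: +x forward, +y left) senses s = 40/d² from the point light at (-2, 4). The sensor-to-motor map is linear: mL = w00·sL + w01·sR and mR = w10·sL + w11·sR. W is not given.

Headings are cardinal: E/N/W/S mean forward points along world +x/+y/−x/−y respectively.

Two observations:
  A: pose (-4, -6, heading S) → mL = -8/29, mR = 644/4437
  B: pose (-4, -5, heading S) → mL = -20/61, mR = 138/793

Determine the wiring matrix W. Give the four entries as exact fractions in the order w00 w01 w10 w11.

obs A: pose=(-4,-6,S) → sL=8/29, sR=40/153, mL=-8/29, mR=644/4437
obs B: pose=(-4,-5,S) → sL=20/61, sR=4/13, mL=-20/61, mR=138/793
sensor matrix S = [[8/29, 40/153], [20/61, 4/13]]; det S = -2944/3518541
solve [mL_A; mL_B] = S·[w00; w01] and [mR_A; mR_B] = S·[w10; w11]:
  w00 = -1, w01 = 0, w10 = 1, w11 = -1/2

-1 0 1 -1/2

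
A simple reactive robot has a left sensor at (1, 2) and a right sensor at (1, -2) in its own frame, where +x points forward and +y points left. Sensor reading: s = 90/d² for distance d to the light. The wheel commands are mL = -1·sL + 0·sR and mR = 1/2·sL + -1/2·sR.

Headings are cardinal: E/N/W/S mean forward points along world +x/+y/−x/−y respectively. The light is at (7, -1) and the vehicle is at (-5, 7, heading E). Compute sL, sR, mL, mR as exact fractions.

left sensor world pos  = (-4, 9); dL² = 221
right sensor world pos = (-4, 5); dR² = 157
sL = 90/221 = 90/221
sR = 90/157 = 90/157
mL = -1·sL + 0·sR = -90/221
mR = 1/2·sL + -1/2·sR = -2880/34697

90/221 90/157 -90/221 -2880/34697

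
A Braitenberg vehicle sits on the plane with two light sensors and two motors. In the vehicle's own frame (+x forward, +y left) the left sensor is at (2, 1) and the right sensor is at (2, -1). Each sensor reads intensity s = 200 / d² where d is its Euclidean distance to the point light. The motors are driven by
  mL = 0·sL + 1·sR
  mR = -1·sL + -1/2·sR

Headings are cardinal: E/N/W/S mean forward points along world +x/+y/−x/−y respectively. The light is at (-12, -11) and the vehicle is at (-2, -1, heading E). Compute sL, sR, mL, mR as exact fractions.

40/53 8/9 8/9 -572/477

left sensor world pos  = (0, 0); dL² = 265
right sensor world pos = (0, -2); dR² = 225
sL = 200/265 = 40/53
sR = 200/225 = 8/9
mL = 0·sL + 1·sR = 8/9
mR = -1·sL + -1/2·sR = -572/477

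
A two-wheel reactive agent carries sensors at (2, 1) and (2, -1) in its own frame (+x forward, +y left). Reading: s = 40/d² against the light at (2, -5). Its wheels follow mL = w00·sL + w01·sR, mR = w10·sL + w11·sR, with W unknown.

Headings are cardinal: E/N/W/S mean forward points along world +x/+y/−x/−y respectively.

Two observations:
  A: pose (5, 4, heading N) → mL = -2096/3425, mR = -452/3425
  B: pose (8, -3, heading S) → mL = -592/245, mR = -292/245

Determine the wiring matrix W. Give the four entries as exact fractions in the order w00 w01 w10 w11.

obs A: pose=(5,4,N) → sL=8/25, sR=40/137, mL=-2096/3425, mR=-452/3425
obs B: pose=(8,-3,S) → sL=40/49, sR=8/5, mL=-592/245, mR=-292/245
sensor matrix S = [[8/25, 40/137], [40/49, 8/5]]; det S = 229632/839125
solve [mL_A; mL_B] = S·[w00; w01] and [mR_A; mR_B] = S·[w10; w11]:
  w00 = -1, w01 = -1, w10 = 1/2, w11 = -1

-1 -1 1/2 -1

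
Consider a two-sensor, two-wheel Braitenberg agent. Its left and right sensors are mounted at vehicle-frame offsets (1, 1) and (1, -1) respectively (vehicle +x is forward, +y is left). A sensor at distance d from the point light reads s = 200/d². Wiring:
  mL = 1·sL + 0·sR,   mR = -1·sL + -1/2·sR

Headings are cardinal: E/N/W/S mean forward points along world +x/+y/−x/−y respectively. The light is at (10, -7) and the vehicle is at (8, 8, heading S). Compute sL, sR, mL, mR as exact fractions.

200/197 40/41 200/197 -12140/8077

left sensor world pos  = (9, 7); dL² = 197
right sensor world pos = (7, 7); dR² = 205
sL = 200/197 = 200/197
sR = 200/205 = 40/41
mL = 1·sL + 0·sR = 200/197
mR = -1·sL + -1/2·sR = -12140/8077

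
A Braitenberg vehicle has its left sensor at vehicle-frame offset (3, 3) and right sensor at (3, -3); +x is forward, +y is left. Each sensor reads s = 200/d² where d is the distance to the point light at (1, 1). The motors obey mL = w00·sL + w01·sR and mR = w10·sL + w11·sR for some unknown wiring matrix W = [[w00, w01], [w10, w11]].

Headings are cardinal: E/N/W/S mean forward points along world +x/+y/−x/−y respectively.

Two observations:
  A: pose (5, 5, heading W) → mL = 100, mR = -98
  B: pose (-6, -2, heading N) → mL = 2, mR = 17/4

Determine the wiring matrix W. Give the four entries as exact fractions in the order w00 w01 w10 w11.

1 0 -1 1/2

obs A: pose=(5,5,W) → sL=100, sR=4, mL=100, mR=-98
obs B: pose=(-6,-2,N) → sL=2, sR=25/2, mL=2, mR=17/4
sensor matrix S = [[100, 4], [2, 25/2]]; det S = 1242
solve [mL_A; mL_B] = S·[w00; w01] and [mR_A; mR_B] = S·[w10; w11]:
  w00 = 1, w01 = 0, w10 = -1, w11 = 1/2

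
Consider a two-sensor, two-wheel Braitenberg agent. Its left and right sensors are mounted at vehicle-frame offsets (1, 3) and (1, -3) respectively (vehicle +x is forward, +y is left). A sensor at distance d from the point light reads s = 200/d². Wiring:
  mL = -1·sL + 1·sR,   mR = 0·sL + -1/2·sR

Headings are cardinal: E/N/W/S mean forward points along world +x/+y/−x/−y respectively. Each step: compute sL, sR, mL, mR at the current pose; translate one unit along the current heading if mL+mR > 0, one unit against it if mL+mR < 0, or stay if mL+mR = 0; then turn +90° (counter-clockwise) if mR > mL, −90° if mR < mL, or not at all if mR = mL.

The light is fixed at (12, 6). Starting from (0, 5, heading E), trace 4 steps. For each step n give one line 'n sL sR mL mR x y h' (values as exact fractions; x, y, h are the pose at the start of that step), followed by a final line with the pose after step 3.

0 8/5 200/137 -96/685 -100/137 0 5 E
1 25/13 10/13 -15/13 -5/13 -1 5 S
2 200/153 200/153 0 -100/153 -1 6 E
3 100/61 20/29 -1680/1769 -10/29 -2 6 S
final -2 7 E

n=0: pose=(0,5,E); sL=8/5, sR=200/137; mL=-96/685, mR=-100/137; mL+mR=-596/685 → advance -1; mR−mL=-404/685 → turn -1·90°
n=1: pose=(-1,5,S); sL=25/13, sR=10/13; mL=-15/13, mR=-5/13; mL+mR=-20/13 → advance -1; mR−mL=10/13 → turn +1·90°
n=2: pose=(-1,6,E); sL=200/153, sR=200/153; mL=0, mR=-100/153; mL+mR=-100/153 → advance -1; mR−mL=-100/153 → turn -1·90°
n=3: pose=(-2,6,S); sL=100/61, sR=20/29; mL=-1680/1769, mR=-10/29; mL+mR=-2290/1769 → advance -1; mR−mL=1070/1769 → turn +1·90°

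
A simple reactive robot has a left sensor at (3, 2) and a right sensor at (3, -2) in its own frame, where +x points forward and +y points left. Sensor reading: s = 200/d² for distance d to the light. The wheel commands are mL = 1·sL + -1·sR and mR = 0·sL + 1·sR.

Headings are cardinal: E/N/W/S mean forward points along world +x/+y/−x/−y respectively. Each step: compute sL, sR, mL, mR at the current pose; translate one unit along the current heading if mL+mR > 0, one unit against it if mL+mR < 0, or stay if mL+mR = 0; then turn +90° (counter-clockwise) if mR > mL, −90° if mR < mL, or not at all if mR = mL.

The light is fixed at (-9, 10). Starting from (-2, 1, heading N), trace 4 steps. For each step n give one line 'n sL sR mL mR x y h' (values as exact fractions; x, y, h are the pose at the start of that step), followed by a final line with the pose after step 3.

n=0: pose=(-2,1,N); sL=200/61, sR=200/117; mL=11200/7137, mR=200/117; mL+mR=200/61 → advance +1; mR−mL=1000/7137 → turn +1·90°
n=1: pose=(-2,2,W); sL=50/29, sR=50/13; mL=-800/377, mR=50/13; mL+mR=50/29 → advance +1; mR−mL=2250/377 → turn +1·90°
n=2: pose=(-3,2,S); sL=40/37, sR=200/137; mL=-1920/5069, mR=200/137; mL+mR=40/37 → advance +1; mR−mL=9320/5069 → turn +1·90°
n=3: pose=(-3,1,E); sL=20/13, sR=100/101; mL=720/1313, mR=100/101; mL+mR=20/13 → advance +1; mR−mL=580/1313 → turn +1·90°

0 200/61 200/117 11200/7137 200/117 -2 1 N
1 50/29 50/13 -800/377 50/13 -2 2 W
2 40/37 200/137 -1920/5069 200/137 -3 2 S
3 20/13 100/101 720/1313 100/101 -3 1 E
final -2 1 N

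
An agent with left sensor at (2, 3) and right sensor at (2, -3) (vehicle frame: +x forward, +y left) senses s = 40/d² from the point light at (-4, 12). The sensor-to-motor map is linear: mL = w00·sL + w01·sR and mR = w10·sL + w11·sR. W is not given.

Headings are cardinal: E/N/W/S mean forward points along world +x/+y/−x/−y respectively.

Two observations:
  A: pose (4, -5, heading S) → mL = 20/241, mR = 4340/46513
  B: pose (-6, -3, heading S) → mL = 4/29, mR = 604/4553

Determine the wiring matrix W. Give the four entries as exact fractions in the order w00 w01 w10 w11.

obs A: pose=(4,-5,S) → sL=20/241, sR=20/193, mL=20/241, mR=4340/46513
obs B: pose=(-6,-3,S) → sL=4/29, sR=20/157, mL=4/29, mR=604/4553
sensor matrix S = [[20/241, 20/193], [4/29, 20/157]]; det S = -788160/211773689
solve [mL_A; mL_B] = S·[w00; w01] and [mR_A; mR_B] = S·[w10; w11]:
  w00 = 1, w01 = 0, w10 = 1/2, w11 = 1/2

1 0 1/2 1/2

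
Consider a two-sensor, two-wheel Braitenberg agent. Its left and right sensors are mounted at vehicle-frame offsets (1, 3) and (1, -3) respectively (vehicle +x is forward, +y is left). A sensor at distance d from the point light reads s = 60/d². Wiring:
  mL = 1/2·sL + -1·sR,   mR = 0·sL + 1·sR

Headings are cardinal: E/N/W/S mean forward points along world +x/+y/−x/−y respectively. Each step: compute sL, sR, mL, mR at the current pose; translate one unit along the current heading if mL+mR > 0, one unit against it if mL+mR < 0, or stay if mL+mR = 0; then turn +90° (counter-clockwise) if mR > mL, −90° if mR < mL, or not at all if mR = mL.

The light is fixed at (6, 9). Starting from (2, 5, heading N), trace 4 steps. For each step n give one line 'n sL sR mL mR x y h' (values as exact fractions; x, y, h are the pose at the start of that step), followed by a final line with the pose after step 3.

n=0: pose=(2,5,N); sL=30/29, sR=6; mL=-159/29, mR=6; mL+mR=15/29 → advance +1; mR−mL=333/29 → turn +1·90°
n=1: pose=(2,6,W); sL=60/61, sR=12/5; mL=-582/305, mR=12/5; mL+mR=30/61 → advance +1; mR−mL=1314/305 → turn +1·90°
n=2: pose=(1,6,S); sL=3, sR=3/4; mL=3/4, mR=3/4; mL+mR=3/2 → advance +1; mR−mL=0 → turn +0·90°
n=3: pose=(1,5,S); sL=60/29, sR=60/89; mL=930/2581, mR=60/89; mL+mR=30/29 → advance +1; mR−mL=810/2581 → turn +1·90°

0 30/29 6 -159/29 6 2 5 N
1 60/61 12/5 -582/305 12/5 2 6 W
2 3 3/4 3/4 3/4 1 6 S
3 60/29 60/89 930/2581 60/89 1 5 S
final 1 4 E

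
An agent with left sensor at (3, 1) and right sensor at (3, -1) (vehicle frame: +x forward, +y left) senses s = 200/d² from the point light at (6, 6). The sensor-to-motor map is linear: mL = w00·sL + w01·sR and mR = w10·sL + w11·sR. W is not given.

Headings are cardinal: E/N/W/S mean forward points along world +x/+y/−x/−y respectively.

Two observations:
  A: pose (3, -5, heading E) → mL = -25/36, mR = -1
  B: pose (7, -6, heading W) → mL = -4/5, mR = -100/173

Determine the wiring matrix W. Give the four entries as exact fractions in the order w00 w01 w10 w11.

obs A: pose=(3,-5,E) → sL=2, sR=25/18, mL=-25/36, mR=-1
obs B: pose=(7,-6,W) → sL=200/173, sR=8/5, mL=-4/5, mR=-100/173
sensor matrix S = [[2, 25/18], [200/173, 8/5]]; det S = 12412/7785
solve [mL_A; mL_B] = S·[w00; w01] and [mR_A; mR_B] = S·[w10; w11]:
  w00 = 0, w01 = -1/2, w10 = -1/2, w11 = 0

0 -1/2 -1/2 0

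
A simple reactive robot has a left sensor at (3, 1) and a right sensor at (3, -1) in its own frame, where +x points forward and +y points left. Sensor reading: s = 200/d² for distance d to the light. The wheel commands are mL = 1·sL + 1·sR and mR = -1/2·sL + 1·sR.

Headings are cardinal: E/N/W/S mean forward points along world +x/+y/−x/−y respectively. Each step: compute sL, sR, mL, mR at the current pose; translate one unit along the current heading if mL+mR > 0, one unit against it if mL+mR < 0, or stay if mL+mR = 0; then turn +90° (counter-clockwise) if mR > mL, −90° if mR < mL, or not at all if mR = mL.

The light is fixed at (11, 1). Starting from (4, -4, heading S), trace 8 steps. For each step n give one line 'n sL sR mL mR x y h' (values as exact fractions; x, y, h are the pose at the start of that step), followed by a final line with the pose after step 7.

n=0: pose=(4,-4,S); sL=2, sR=25/16; mL=57/16, mR=9/16; mL+mR=33/8 → advance +1; mR−mL=-3 → turn -1·90°
n=1: pose=(4,-5,W); sL=200/149, sR=8/5; mL=2192/745, mR=692/745; mL+mR=2884/745 → advance +1; mR−mL=-300/149 → turn -1·90°
n=2: pose=(3,-5,N); sL=20/9, sR=100/29; mL=1480/261, mR=610/261; mL+mR=2090/261 → advance +1; mR−mL=-10/3 → turn -1·90°
n=3: pose=(3,-4,E); sL=200/41, sR=200/61; mL=20400/2501, mR=2100/2501; mL+mR=22500/2501 → advance +1; mR−mL=-300/41 → turn -1·90°
n=4: pose=(4,-4,S); sL=2, sR=25/16; mL=57/16, mR=9/16; mL+mR=33/8 → advance +1; mR−mL=-3 → turn -1·90°
n=5: pose=(4,-5,W); sL=200/149, sR=8/5; mL=2192/745, mR=692/745; mL+mR=2884/745 → advance +1; mR−mL=-300/149 → turn -1·90°
n=6: pose=(3,-5,N); sL=20/9, sR=100/29; mL=1480/261, mR=610/261; mL+mR=2090/261 → advance +1; mR−mL=-10/3 → turn -1·90°
n=7: pose=(3,-4,E); sL=200/41, sR=200/61; mL=20400/2501, mR=2100/2501; mL+mR=22500/2501 → advance +1; mR−mL=-300/41 → turn -1·90°

0 2 25/16 57/16 9/16 4 -4 S
1 200/149 8/5 2192/745 692/745 4 -5 W
2 20/9 100/29 1480/261 610/261 3 -5 N
3 200/41 200/61 20400/2501 2100/2501 3 -4 E
4 2 25/16 57/16 9/16 4 -4 S
5 200/149 8/5 2192/745 692/745 4 -5 W
6 20/9 100/29 1480/261 610/261 3 -5 N
7 200/41 200/61 20400/2501 2100/2501 3 -4 E
final 4 -4 S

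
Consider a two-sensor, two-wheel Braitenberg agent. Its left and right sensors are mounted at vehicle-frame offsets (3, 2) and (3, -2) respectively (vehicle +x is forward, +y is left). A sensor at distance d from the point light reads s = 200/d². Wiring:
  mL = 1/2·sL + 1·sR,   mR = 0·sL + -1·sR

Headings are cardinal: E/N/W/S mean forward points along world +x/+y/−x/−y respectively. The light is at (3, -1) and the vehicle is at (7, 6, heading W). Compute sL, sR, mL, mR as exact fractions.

100/13 100/41 3350/533 -100/41

left sensor world pos  = (4, 4); dL² = 26
right sensor world pos = (4, 8); dR² = 82
sL = 200/26 = 100/13
sR = 200/82 = 100/41
mL = 1/2·sL + 1·sR = 3350/533
mR = 0·sL + -1·sR = -100/41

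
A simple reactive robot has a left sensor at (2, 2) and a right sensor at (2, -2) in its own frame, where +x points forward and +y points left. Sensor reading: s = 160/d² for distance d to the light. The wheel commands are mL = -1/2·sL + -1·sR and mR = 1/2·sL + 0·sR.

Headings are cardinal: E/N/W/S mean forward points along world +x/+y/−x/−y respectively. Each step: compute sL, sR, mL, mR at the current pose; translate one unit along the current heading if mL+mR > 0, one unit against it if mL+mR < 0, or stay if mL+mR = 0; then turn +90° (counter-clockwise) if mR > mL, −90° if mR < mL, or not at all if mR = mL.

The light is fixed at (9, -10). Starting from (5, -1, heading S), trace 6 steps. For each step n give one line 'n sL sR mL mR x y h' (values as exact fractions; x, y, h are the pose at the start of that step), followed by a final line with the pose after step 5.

n=0: pose=(5,-1,S); sL=160/53, sR=32/17; mL=-3056/901, mR=80/53; mL+mR=-32/17 → advance -1; mR−mL=4416/901 → turn +1·90°
n=1: pose=(5,0,E); sL=40/37, sR=40/17; mL=-1820/629, mR=20/37; mL+mR=-40/17 → advance -1; mR−mL=2160/629 → turn +1·90°
n=2: pose=(4,0,N); sL=160/193, sR=160/153; mL=-43120/29529, mR=80/193; mL+mR=-160/153 → advance -1; mR−mL=55360/29529 → turn +1·90°
n=3: pose=(4,-1,W); sL=80/49, sR=16/17; mL=-1464/833, mR=40/49; mL+mR=-16/17 → advance -1; mR−mL=2144/833 → turn +1·90°
n=4: pose=(5,-1,S); sL=160/53, sR=32/17; mL=-3056/901, mR=80/53; mL+mR=-32/17 → advance -1; mR−mL=4416/901 → turn +1·90°
n=5: pose=(5,0,E); sL=40/37, sR=40/17; mL=-1820/629, mR=20/37; mL+mR=-40/17 → advance -1; mR−mL=2160/629 → turn +1·90°

0 160/53 32/17 -3056/901 80/53 5 -1 S
1 40/37 40/17 -1820/629 20/37 5 0 E
2 160/193 160/153 -43120/29529 80/193 4 0 N
3 80/49 16/17 -1464/833 40/49 4 -1 W
4 160/53 32/17 -3056/901 80/53 5 -1 S
5 40/37 40/17 -1820/629 20/37 5 0 E
final 4 0 N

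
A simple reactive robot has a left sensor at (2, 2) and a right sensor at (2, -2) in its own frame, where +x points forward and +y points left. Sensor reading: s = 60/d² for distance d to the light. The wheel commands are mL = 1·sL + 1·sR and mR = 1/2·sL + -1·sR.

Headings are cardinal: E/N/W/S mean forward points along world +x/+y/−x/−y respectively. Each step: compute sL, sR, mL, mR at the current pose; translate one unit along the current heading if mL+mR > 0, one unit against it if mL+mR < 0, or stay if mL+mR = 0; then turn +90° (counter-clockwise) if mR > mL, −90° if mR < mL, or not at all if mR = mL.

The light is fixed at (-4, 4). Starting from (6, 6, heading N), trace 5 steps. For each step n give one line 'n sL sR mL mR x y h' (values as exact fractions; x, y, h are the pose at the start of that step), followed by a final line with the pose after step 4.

n=0: pose=(6,6,N); sL=3/4, sR=3/8; mL=9/8, mR=0; mL+mR=9/8 → advance +1; mR−mL=-9/8 → turn -1·90°
n=1: pose=(6,7,E); sL=60/169, sR=12/29; mL=3768/4901, mR=-1158/4901; mL+mR=90/169 → advance +1; mR−mL=-4926/4901 → turn -1·90°
n=2: pose=(7,7,S); sL=6/17, sR=30/41; mL=756/697, mR=-387/697; mL+mR=9/17 → advance +1; mR−mL=-1143/697 → turn -1·90°
n=3: pose=(7,6,W); sL=20/27, sR=60/97; mL=3560/2619, mR=-650/2619; mL+mR=10/9 → advance +1; mR−mL=-4210/2619 → turn -1·90°
n=4: pose=(6,6,N); sL=3/4, sR=3/8; mL=9/8, mR=0; mL+mR=9/8 → advance +1; mR−mL=-9/8 → turn -1·90°

0 3/4 3/8 9/8 0 6 6 N
1 60/169 12/29 3768/4901 -1158/4901 6 7 E
2 6/17 30/41 756/697 -387/697 7 7 S
3 20/27 60/97 3560/2619 -650/2619 7 6 W
4 3/4 3/8 9/8 0 6 6 N
final 6 7 E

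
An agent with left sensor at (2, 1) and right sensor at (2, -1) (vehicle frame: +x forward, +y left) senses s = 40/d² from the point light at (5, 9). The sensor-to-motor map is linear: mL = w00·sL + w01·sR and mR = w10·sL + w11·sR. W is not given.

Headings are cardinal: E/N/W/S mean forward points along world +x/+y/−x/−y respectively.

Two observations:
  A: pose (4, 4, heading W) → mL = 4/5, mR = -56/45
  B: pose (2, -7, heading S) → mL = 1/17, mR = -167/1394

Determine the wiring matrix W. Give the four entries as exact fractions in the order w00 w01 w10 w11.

0 1/2 -1/2 -1/2

obs A: pose=(4,4,W) → sL=8/9, sR=8/5, mL=4/5, mR=-56/45
obs B: pose=(2,-7,S) → sL=5/41, sR=2/17, mL=1/17, mR=-167/1394
sensor matrix S = [[8/9, 8/5], [5/41, 2/17]]; det S = -568/6273
solve [mL_A; mL_B] = S·[w00; w01] and [mR_A; mR_B] = S·[w10; w11]:
  w00 = 0, w01 = 1/2, w10 = -1/2, w11 = -1/2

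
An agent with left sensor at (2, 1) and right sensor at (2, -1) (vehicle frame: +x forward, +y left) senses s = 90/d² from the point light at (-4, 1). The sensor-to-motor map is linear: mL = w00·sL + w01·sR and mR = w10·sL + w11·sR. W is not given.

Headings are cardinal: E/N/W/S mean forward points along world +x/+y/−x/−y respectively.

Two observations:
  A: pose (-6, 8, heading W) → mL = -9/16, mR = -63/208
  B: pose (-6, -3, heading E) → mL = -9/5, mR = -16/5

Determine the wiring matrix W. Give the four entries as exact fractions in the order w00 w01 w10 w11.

0 -1/2 -1/2 1/2

obs A: pose=(-6,8,W) → sL=45/26, sR=9/8, mL=-9/16, mR=-63/208
obs B: pose=(-6,-3,E) → sL=10, sR=18/5, mL=-9/5, mR=-16/5
sensor matrix S = [[45/26, 9/8], [10, 18/5]]; det S = -261/52
solve [mL_A; mL_B] = S·[w00; w01] and [mR_A; mR_B] = S·[w10; w11]:
  w00 = 0, w01 = -1/2, w10 = -1/2, w11 = 1/2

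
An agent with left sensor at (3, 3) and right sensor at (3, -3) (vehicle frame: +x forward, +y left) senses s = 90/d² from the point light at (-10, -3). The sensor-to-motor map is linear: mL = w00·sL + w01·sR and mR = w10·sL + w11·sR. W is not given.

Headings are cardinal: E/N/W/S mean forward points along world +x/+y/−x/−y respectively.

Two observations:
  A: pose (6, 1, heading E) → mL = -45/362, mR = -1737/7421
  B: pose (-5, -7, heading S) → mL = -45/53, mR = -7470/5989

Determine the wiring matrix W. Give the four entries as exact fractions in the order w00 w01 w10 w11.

obs A: pose=(6,1,E) → sL=9/41, sR=45/181, mL=-45/362, mR=-1737/7421
obs B: pose=(-5,-7,S) → sL=90/113, sR=90/53, mL=-45/53, mR=-7470/5989
sensor matrix S = [[9/41, 45/181], [90/113, 90/53]]; det S = 7766280/44444369
solve [mL_A; mL_B] = S·[w00; w01] and [mR_A; mR_B] = S·[w10; w11]:
  w00 = 0, w01 = -1/2, w10 = -1/2, w11 = -1/2

0 -1/2 -1/2 -1/2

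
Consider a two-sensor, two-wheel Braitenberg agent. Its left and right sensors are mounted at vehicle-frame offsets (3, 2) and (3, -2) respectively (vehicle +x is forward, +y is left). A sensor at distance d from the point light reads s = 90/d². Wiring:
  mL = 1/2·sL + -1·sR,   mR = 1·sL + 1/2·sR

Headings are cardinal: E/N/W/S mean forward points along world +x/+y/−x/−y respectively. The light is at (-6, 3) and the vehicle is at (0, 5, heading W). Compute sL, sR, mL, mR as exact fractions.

left sensor world pos  = (-3, 3); dL² = 9
right sensor world pos = (-3, 7); dR² = 25
sL = 90/9 = 10
sR = 90/25 = 18/5
mL = 1/2·sL + -1·sR = 7/5
mR = 1·sL + 1/2·sR = 59/5

10 18/5 7/5 59/5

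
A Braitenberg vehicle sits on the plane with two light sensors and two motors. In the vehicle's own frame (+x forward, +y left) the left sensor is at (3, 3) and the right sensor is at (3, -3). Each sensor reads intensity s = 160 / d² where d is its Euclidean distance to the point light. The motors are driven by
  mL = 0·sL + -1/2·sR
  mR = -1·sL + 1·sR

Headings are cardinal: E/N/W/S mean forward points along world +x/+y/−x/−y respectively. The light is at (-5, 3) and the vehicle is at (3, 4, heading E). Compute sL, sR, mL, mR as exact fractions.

left sensor world pos  = (6, 7); dL² = 137
right sensor world pos = (6, 1); dR² = 125
sL = 160/137 = 160/137
sR = 160/125 = 32/25
mL = 0·sL + -1/2·sR = -16/25
mR = -1·sL + 1·sR = 384/3425

160/137 32/25 -16/25 384/3425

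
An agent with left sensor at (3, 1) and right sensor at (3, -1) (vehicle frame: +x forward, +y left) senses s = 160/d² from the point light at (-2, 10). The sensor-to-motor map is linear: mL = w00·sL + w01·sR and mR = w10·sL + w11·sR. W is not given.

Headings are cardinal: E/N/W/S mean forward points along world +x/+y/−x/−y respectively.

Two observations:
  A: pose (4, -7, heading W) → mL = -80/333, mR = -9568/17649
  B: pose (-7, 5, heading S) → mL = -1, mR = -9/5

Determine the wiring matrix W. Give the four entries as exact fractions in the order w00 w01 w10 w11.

obs A: pose=(4,-7,W) → sL=160/333, sR=32/53, mL=-80/333, mR=-9568/17649
obs B: pose=(-7,5,S) → sL=2, sR=8/5, mL=-1, mR=-9/5
sensor matrix S = [[160/333, 32/53], [2, 8/5]]; det S = -7744/17649
solve [mL_A; mL_B] = S·[w00; w01] and [mR_A; mR_B] = S·[w10; w11]:
  w00 = -1/2, w01 = 0, w10 = -1/2, w11 = -1/2

-1/2 0 -1/2 -1/2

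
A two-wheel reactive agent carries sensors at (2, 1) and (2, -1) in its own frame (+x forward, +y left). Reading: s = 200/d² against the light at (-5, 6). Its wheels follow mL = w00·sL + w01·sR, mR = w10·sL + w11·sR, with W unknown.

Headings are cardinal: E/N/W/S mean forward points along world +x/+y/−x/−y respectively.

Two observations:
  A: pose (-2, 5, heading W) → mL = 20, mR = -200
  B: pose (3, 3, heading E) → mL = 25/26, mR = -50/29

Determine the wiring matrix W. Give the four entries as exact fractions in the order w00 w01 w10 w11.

obs A: pose=(-2,5,W) → sL=40, sR=200, mL=20, mR=-200
obs B: pose=(3,3,E) → sL=25/13, sR=50/29, mL=25/26, mR=-50/29
sensor matrix S = [[40, 200], [25/13, 50/29]]; det S = -119000/377
solve [mL_A; mL_B] = S·[w00; w01] and [mR_A; mR_B] = S·[w10; w11]:
  w00 = 1/2, w01 = 0, w10 = 0, w11 = -1

1/2 0 0 -1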